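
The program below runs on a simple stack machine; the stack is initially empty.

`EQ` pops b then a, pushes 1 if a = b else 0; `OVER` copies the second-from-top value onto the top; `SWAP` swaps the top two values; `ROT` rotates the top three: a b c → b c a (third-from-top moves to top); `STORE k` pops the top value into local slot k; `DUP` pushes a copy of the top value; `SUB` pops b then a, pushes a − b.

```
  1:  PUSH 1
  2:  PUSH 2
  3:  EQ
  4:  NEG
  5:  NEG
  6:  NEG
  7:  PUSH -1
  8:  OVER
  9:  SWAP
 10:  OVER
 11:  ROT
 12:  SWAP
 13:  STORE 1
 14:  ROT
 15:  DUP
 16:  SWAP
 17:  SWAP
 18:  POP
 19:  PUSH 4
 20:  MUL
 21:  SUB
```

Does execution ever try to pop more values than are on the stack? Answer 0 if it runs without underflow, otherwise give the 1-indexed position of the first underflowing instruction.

PUSH 1  → [1]
PUSH 2  → [1, 2]
EQ      → [0]
NEG     → [0]
NEG     → [0]
NEG     → [0]
PUSH -1 → [0, -1]
OVER    → [0, -1, 0]
SWAP    → [0, 0, -1]
OVER    → [0, 0, -1, 0]
ROT     → [0, -1, 0, 0]
SWAP    → [0, -1, 0, 0]
STORE 1 → [0, -1, 0]
ROT     → [-1, 0, 0]
DUP     → [-1, 0, 0, 0]
SWAP    → [-1, 0, 0, 0]
SWAP    → [-1, 0, 0, 0]
POP     → [-1, 0, 0]
PUSH 4  → [-1, 0, 0, 4]
MUL     → [-1, 0, 0]
SUB     → [-1, 0]

0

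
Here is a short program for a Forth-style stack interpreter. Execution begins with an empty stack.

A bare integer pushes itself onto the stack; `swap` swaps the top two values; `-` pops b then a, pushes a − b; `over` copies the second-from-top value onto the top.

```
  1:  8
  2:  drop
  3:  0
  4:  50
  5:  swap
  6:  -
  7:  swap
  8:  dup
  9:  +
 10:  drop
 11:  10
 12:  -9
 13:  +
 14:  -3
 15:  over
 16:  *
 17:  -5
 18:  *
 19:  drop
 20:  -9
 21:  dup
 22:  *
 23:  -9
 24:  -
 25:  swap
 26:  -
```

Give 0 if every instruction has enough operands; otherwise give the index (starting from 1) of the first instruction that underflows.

8    → [8]
drop → []
0    → [0]
50   → [0, 50]
swap → [50, 0]
-    → [50]
swap  — needs 2 operands, stack has 1 → underflow

7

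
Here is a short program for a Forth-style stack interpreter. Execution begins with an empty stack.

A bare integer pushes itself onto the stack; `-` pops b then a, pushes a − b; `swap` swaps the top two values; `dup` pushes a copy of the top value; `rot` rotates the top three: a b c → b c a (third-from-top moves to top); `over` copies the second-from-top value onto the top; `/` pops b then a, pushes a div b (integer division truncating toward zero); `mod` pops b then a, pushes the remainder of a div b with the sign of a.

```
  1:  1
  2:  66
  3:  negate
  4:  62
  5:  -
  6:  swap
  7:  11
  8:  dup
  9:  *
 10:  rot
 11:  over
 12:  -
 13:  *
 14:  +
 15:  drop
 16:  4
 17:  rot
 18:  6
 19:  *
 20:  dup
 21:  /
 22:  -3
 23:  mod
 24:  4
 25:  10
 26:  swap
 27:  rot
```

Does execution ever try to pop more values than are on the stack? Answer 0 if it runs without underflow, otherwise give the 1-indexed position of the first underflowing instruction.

17

1      → [1]
66     → [1, 66]
negate → [1, -66]
62     → [1, -66, 62]
-      → [1, -128]
swap   → [-128, 1]
11     → [-128, 1, 11]
dup    → [-128, 1, 11, 11]
*      → [-128, 1, 121]
rot    → [1, 121, -128]
over   → [1, 121, -128, 121]
-      → [1, 121, -249]
*      → [1, -30129]
+      → [-30128]
drop   → []
4      → [4]
rot  — needs 3 operands, stack has 1 → underflow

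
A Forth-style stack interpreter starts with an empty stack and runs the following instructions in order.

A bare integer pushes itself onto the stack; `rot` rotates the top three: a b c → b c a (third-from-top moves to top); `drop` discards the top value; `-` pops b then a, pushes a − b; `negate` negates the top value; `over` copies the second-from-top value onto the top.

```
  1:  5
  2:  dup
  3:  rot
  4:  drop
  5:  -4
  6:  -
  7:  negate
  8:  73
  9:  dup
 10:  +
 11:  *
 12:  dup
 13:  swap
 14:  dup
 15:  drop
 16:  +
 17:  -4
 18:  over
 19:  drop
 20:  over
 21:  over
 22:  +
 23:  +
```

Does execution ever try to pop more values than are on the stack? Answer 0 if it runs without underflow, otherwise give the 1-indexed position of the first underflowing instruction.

5    [5]
dup  [5, 5]
rot  — needs 3 operands, stack has 2 → underflow

3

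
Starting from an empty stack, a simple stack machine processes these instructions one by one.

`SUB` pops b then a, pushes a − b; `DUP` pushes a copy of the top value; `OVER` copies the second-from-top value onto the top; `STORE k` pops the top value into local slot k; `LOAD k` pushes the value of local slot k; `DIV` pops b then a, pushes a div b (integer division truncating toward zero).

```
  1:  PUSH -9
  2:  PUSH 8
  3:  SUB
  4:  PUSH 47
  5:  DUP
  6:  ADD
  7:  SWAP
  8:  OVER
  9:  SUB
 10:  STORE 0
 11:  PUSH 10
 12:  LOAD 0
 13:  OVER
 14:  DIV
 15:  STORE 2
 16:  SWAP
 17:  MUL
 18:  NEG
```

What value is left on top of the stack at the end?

PUSH -9 : [-9]
PUSH 8  : [-9, 8]
SUB     : [-17]
PUSH 47 : [-17, 47]
DUP     : [-17, 47, 47]
ADD     : [-17, 94]
SWAP    : [94, -17]
OVER    : [94, -17, 94]
SUB     : [94, -111]
STORE 0 : [94]
PUSH 10 : [94, 10]
LOAD 0  : [94, 10, -111]
OVER    : [94, 10, -111, 10]
DIV     : [94, 10, -11]
STORE 2 : [94, 10]
SWAP    : [10, 94]
MUL     : [940]
NEG     : [-940]

-940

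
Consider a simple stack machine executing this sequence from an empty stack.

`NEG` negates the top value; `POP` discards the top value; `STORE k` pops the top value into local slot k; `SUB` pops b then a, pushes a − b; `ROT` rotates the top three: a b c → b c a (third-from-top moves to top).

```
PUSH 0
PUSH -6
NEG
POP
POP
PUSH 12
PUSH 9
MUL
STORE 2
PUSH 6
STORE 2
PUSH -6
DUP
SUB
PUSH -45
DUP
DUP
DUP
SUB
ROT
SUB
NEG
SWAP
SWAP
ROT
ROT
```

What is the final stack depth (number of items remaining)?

3

PUSH 0   -> [0]
PUSH -6  -> [0, -6]
NEG      -> [0, 6]
POP      -> [0]
POP      -> []
PUSH 12  -> [12]
PUSH 9   -> [12, 9]
MUL      -> [108]
STORE 2  -> []
PUSH 6   -> [6]
STORE 2  -> []
PUSH -6  -> [-6]
DUP      -> [-6, -6]
SUB      -> [0]
PUSH -45 -> [0, -45]
DUP      -> [0, -45, -45]
DUP      -> [0, -45, -45, -45]
DUP      -> [0, -45, -45, -45, -45]
SUB      -> [0, -45, -45, 0]
ROT      -> [0, -45, 0, -45]
SUB      -> [0, -45, 45]
NEG      -> [0, -45, -45]
SWAP     -> [0, -45, -45]
SWAP     -> [0, -45, -45]
ROT      -> [-45, -45, 0]
ROT      -> [-45, 0, -45]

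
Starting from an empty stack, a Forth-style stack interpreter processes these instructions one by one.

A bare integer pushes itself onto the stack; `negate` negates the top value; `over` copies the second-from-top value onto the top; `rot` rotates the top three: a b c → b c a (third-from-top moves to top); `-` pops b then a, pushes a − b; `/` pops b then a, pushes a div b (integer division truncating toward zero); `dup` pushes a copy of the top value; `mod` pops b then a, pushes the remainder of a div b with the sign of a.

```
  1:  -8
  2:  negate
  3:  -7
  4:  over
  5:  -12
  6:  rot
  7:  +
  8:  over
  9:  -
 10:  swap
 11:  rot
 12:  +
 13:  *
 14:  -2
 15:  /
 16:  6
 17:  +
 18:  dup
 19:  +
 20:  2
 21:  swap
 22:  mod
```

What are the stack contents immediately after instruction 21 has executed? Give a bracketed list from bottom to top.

-8     -> -8
negate -> 8
-7     -> 8 -7
over   -> 8 -7 8
-12    -> 8 -7 8 -12
rot    -> 8 8 -12 -7
+      -> 8 8 -19
over   -> 8 8 -19 8
-      -> 8 8 -27
swap   -> 8 -27 8
rot    -> -27 8 8
+      -> -27 16
*      -> -432
-2     -> -432 -2
/      -> 216
6      -> 216 6
+      -> 222
dup    -> 222 222
+      -> 444
2      -> 444 2
swap   -> 2 444

[2, 444]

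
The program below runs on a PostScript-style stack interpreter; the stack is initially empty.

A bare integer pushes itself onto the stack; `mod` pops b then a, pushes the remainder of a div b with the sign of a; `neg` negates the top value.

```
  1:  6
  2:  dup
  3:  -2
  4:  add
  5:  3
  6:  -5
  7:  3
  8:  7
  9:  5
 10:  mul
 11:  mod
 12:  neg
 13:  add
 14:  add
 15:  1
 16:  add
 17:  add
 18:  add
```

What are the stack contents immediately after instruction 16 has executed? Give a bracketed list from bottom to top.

6   : [6]
dup : [6, 6]
-2  : [6, 6, -2]
add : [6, 4]
3   : [6, 4, 3]
-5  : [6, 4, 3, -5]
3   : [6, 4, 3, -5, 3]
7   : [6, 4, 3, -5, 3, 7]
5   : [6, 4, 3, -5, 3, 7, 5]
mul : [6, 4, 3, -5, 3, 35]
mod : [6, 4, 3, -5, 3]
neg : [6, 4, 3, -5, -3]
add : [6, 4, 3, -8]
add : [6, 4, -5]
1   : [6, 4, -5, 1]
add : [6, 4, -4]

[6, 4, -4]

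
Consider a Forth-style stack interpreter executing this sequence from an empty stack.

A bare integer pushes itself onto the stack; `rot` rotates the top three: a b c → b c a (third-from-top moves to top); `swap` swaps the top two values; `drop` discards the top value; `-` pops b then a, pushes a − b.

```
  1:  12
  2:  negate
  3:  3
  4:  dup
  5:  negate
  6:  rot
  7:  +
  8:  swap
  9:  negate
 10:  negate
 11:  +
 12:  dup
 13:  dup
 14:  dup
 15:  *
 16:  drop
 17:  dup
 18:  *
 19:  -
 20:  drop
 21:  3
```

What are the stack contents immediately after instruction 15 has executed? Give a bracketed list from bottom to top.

12     → 12
negate → -12
3      → -12 3
dup    → -12 3 3
negate → -12 3 -3
rot    → 3 -3 -12
+      → 3 -15
swap   → -15 3
negate → -15 -3
negate → -15 3
+      → -12
dup    → -12 -12
dup    → -12 -12 -12
dup    → -12 -12 -12 -12
*      → -12 -12 144

[-12, -12, 144]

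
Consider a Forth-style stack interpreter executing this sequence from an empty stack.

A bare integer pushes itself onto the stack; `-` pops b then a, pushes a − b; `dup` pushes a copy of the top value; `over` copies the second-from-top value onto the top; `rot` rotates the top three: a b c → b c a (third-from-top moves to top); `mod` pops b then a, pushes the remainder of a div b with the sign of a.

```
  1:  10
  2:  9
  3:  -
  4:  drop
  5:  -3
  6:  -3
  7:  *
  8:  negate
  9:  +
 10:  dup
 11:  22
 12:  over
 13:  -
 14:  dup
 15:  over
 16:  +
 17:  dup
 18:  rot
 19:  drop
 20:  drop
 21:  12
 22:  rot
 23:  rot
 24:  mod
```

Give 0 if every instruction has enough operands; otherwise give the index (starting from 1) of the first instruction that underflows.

10     : 10
9      : 10 9
-      : 1
drop   : (empty)
-3     : -3
-3     : -3 -3
*      : 9
negate : -9
+  — needs 2 operands, stack has 1 → underflow

9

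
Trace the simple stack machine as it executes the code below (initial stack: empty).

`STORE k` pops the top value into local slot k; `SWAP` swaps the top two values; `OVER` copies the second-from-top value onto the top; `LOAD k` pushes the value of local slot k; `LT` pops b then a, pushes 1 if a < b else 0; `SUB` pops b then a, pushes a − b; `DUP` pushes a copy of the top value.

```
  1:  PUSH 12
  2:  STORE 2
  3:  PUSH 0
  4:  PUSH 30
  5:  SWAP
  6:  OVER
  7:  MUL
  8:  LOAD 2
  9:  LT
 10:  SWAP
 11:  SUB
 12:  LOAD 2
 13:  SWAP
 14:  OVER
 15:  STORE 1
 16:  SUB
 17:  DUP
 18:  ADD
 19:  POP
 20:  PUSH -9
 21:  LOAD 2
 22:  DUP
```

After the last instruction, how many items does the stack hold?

3

PUSH 12 : [12]
STORE 2 : []
PUSH 0  : [0]
PUSH 30 : [0, 30]
SWAP    : [30, 0]
OVER    : [30, 0, 30]
MUL     : [30, 0]
LOAD 2  : [30, 0, 12]
LT      : [30, 1]
SWAP    : [1, 30]
SUB     : [-29]
LOAD 2  : [-29, 12]
SWAP    : [12, -29]
OVER    : [12, -29, 12]
STORE 1 : [12, -29]
SUB     : [41]
DUP     : [41, 41]
ADD     : [82]
POP     : []
PUSH -9 : [-9]
LOAD 2  : [-9, 12]
DUP     : [-9, 12, 12]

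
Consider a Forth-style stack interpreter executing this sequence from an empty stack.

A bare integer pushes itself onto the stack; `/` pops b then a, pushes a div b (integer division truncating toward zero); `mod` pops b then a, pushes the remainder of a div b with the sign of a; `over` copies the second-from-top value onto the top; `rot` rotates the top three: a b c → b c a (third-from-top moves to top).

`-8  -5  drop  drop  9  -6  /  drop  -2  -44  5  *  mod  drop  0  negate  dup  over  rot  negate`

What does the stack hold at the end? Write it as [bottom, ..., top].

[0, 0, 0]

-8      -8
-5      -8 -5
drop    -8
drop    (empty)
9       9
-6      9 -6
/       -1
drop    (empty)
-2      -2
-44     -2 -44
5       -2 -44 5
*       -2 -220
mod     -2
drop    (empty)
0       0
negate  0
dup     0 0
over    0 0 0
rot     0 0 0
negate  0 0 0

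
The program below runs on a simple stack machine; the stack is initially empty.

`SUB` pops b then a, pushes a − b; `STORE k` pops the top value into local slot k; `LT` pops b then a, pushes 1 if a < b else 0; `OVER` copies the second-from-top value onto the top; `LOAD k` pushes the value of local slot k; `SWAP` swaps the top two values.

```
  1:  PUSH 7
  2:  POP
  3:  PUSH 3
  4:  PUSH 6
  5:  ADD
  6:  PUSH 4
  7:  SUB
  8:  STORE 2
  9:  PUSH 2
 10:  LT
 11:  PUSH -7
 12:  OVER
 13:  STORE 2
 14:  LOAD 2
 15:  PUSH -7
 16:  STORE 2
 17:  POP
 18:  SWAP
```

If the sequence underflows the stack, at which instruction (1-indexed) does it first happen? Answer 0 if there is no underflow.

10

PUSH 7  -> [7]
POP     -> []
PUSH 3  -> [3]
PUSH 6  -> [3, 6]
ADD     -> [9]
PUSH 4  -> [9, 4]
SUB     -> [5]
STORE 2 -> []
PUSH 2  -> [2]
LT  — needs 2 operands, stack has 1 → underflow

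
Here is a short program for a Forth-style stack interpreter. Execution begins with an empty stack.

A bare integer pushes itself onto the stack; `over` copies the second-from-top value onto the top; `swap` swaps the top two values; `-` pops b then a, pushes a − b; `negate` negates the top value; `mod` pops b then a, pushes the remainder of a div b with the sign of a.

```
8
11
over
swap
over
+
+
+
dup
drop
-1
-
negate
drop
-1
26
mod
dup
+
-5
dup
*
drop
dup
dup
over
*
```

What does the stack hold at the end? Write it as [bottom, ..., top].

8      → [8]
11     → [8, 11]
over   → [8, 11, 8]
swap   → [8, 8, 11]
over   → [8, 8, 11, 8]
+      → [8, 8, 19]
+      → [8, 27]
+      → [35]
dup    → [35, 35]
drop   → [35]
-1     → [35, -1]
-      → [36]
negate → [-36]
drop   → []
-1     → [-1]
26     → [-1, 26]
mod    → [-1]
dup    → [-1, -1]
+      → [-2]
-5     → [-2, -5]
dup    → [-2, -5, -5]
*      → [-2, 25]
drop   → [-2]
dup    → [-2, -2]
dup    → [-2, -2, -2]
over   → [-2, -2, -2, -2]
*      → [-2, -2, 4]

[-2, -2, 4]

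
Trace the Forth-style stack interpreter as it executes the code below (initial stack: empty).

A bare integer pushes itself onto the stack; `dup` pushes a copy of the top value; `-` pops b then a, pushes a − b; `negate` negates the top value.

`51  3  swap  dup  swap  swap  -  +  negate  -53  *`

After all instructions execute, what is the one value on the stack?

159

51      51
3       51 3
swap    3 51
dup     3 51 51
swap    3 51 51
swap    3 51 51
-       3 0
+       3
negate  -3
-53     -3 -53
*       159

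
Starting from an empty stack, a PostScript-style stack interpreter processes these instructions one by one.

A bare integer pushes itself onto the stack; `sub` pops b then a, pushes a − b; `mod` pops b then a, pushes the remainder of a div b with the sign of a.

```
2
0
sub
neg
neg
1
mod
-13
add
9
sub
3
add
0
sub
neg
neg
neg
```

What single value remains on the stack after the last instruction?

19

2   -> [2]
0   -> [2, 0]
sub -> [2]
neg -> [-2]
neg -> [2]
1   -> [2, 1]
mod -> [0]
-13 -> [0, -13]
add -> [-13]
9   -> [-13, 9]
sub -> [-22]
3   -> [-22, 3]
add -> [-19]
0   -> [-19, 0]
sub -> [-19]
neg -> [19]
neg -> [-19]
neg -> [19]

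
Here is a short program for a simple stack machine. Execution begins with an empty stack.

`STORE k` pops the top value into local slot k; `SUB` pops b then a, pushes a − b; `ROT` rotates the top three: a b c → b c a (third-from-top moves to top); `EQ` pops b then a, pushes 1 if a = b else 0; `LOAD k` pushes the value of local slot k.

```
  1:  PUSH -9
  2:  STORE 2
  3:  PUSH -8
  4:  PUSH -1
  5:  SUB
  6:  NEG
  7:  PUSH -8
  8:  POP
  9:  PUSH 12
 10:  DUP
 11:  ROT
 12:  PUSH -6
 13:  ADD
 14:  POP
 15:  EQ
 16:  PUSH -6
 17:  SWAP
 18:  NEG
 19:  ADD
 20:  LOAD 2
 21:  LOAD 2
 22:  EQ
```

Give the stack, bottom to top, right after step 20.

PUSH -9 : [-9]
STORE 2 : []
PUSH -8 : [-8]
PUSH -1 : [-8, -1]
SUB     : [-7]
NEG     : [7]
PUSH -8 : [7, -8]
POP     : [7]
PUSH 12 : [7, 12]
DUP     : [7, 12, 12]
ROT     : [12, 12, 7]
PUSH -6 : [12, 12, 7, -6]
ADD     : [12, 12, 1]
POP     : [12, 12]
EQ      : [1]
PUSH -6 : [1, -6]
SWAP    : [-6, 1]
NEG     : [-6, -1]
ADD     : [-7]
LOAD 2  : [-7, -9]

[-7, -9]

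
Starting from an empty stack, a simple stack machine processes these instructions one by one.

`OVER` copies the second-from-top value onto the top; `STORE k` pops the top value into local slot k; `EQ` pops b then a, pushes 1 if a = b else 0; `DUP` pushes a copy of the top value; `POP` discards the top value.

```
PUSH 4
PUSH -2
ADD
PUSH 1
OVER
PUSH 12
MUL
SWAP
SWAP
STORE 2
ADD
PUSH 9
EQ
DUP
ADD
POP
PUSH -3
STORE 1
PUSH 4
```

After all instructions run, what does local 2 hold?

PUSH 4  -> [4]
PUSH -2 -> [4, -2]
ADD     -> [2]
PUSH 1  -> [2, 1]
OVER    -> [2, 1, 2]
PUSH 12 -> [2, 1, 2, 12]
MUL     -> [2, 1, 24]
SWAP    -> [2, 24, 1]
SWAP    -> [2, 1, 24]
STORE 2 -> [2, 1]
ADD     -> [3]
PUSH 9  -> [3, 9]
EQ      -> [0]
DUP     -> [0, 0]
ADD     -> [0]
POP     -> []
PUSH -3 -> [-3]
STORE 1 -> []
PUSH 4  -> [4]

24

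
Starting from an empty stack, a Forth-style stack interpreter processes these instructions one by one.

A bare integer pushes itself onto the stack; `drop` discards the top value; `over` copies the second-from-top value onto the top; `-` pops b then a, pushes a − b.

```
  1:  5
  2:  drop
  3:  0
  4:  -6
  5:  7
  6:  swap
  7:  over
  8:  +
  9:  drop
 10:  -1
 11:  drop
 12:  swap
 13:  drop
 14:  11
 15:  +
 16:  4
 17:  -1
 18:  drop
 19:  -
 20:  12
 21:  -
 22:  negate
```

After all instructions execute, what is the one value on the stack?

5       [5]
drop    []
0       [0]
-6      [0, -6]
7       [0, -6, 7]
swap    [0, 7, -6]
over    [0, 7, -6, 7]
+       [0, 7, 1]
drop    [0, 7]
-1      [0, 7, -1]
drop    [0, 7]
swap    [7, 0]
drop    [7]
11      [7, 11]
+       [18]
4       [18, 4]
-1      [18, 4, -1]
drop    [18, 4]
-       [14]
12      [14, 12]
-       [2]
negate  [-2]

-2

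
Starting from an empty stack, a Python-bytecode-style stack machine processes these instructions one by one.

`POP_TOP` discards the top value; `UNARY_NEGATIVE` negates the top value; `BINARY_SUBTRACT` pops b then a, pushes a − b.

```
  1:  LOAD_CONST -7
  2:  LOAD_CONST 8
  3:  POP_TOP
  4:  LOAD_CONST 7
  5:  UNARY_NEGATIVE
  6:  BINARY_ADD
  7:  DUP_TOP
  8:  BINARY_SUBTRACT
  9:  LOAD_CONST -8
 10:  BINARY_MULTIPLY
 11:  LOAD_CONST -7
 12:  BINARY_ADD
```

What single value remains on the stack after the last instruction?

LOAD_CONST -7   : -7
LOAD_CONST 8    : -7 8
POP_TOP         : -7
LOAD_CONST 7    : -7 7
UNARY_NEGATIVE  : -7 -7
BINARY_ADD      : -14
DUP_TOP         : -14 -14
BINARY_SUBTRACT : 0
LOAD_CONST -8   : 0 -8
BINARY_MULTIPLY : 0
LOAD_CONST -7   : 0 -7
BINARY_ADD      : -7

-7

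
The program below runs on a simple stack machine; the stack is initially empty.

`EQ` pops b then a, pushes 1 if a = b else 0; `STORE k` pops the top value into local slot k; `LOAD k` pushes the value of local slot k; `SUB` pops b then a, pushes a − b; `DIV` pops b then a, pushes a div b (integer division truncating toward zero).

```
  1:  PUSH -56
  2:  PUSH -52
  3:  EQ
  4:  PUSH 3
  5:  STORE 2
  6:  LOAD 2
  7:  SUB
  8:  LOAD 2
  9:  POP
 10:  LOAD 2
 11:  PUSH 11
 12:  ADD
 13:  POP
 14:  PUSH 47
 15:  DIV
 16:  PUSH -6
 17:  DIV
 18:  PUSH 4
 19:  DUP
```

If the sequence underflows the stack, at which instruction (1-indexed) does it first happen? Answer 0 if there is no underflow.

0

PUSH -56 → [-56]
PUSH -52 → [-56, -52]
EQ       → [0]
PUSH 3   → [0, 3]
STORE 2  → [0]
LOAD 2   → [0, 3]
SUB      → [-3]
LOAD 2   → [-3, 3]
POP      → [-3]
LOAD 2   → [-3, 3]
PUSH 11  → [-3, 3, 11]
ADD      → [-3, 14]
POP      → [-3]
PUSH 47  → [-3, 47]
DIV      → [0]
PUSH -6  → [0, -6]
DIV      → [0]
PUSH 4   → [0, 4]
DUP      → [0, 4, 4]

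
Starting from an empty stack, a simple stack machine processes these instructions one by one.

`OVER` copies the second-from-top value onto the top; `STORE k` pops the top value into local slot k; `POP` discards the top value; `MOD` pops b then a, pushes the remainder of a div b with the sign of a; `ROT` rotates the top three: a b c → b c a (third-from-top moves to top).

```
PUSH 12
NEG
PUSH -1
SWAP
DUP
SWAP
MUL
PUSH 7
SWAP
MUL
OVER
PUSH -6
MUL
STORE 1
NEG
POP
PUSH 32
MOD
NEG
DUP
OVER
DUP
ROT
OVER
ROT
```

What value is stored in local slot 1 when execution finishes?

6

PUSH 12 -> [12]
NEG     -> [-12]
PUSH -1 -> [-12, -1]
SWAP    -> [-1, -12]
DUP     -> [-1, -12, -12]
SWAP    -> [-1, -12, -12]
MUL     -> [-1, 144]
PUSH 7  -> [-1, 144, 7]
SWAP    -> [-1, 7, 144]
MUL     -> [-1, 1008]
OVER    -> [-1, 1008, -1]
PUSH -6 -> [-1, 1008, -1, -6]
MUL     -> [-1, 1008, 6]
STORE 1 -> [-1, 1008]
NEG     -> [-1, -1008]
POP     -> [-1]
PUSH 32 -> [-1, 32]
MOD     -> [-1]
NEG     -> [1]
DUP     -> [1, 1]
OVER    -> [1, 1, 1]
DUP     -> [1, 1, 1, 1]
ROT     -> [1, 1, 1, 1]
OVER    -> [1, 1, 1, 1, 1]
ROT     -> [1, 1, 1, 1, 1]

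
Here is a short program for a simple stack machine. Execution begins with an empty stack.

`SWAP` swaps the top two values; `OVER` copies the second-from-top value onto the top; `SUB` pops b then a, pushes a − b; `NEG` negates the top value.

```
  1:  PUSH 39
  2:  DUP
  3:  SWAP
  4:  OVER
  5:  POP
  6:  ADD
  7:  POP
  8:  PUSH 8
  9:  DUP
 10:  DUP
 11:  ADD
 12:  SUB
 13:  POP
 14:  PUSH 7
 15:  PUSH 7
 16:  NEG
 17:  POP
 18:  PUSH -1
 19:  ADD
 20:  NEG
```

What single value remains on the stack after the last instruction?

-6

PUSH 39 → [39]
DUP     → [39, 39]
SWAP    → [39, 39]
OVER    → [39, 39, 39]
POP     → [39, 39]
ADD     → [78]
POP     → []
PUSH 8  → [8]
DUP     → [8, 8]
DUP     → [8, 8, 8]
ADD     → [8, 16]
SUB     → [-8]
POP     → []
PUSH 7  → [7]
PUSH 7  → [7, 7]
NEG     → [7, -7]
POP     → [7]
PUSH -1 → [7, -1]
ADD     → [6]
NEG     → [-6]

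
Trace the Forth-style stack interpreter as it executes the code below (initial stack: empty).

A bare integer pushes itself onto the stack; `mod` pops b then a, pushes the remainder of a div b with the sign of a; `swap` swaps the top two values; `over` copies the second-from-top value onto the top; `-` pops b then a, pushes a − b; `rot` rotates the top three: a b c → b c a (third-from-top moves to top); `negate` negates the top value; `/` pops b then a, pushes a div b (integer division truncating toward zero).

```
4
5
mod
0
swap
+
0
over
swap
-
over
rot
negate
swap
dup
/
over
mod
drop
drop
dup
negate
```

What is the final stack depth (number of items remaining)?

4      → 4
5      → 4 5
mod    → 4
0      → 4 0
swap   → 0 4
+      → 4
0      → 4 0
over   → 4 0 4
swap   → 4 4 0
-      → 4 4
over   → 4 4 4
rot    → 4 4 4
negate → 4 4 -4
swap   → 4 -4 4
dup    → 4 -4 4 4
/      → 4 -4 1
over   → 4 -4 1 -4
mod    → 4 -4 1
drop   → 4 -4
drop   → 4
dup    → 4 4
negate → 4 -4

2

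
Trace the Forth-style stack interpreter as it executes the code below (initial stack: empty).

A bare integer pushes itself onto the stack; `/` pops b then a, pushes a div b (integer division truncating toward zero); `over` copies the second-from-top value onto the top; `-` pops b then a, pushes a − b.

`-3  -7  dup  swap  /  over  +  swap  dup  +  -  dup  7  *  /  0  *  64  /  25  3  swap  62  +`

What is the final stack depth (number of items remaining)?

3

-3   → -3
-7   → -3 -7
dup  → -3 -7 -7
swap → -3 -7 -7
/    → -3 1
over → -3 1 -3
+    → -3 -2
swap → -2 -3
dup  → -2 -3 -3
+    → -2 -6
-    → 4
dup  → 4 4
7    → 4 4 7
*    → 4 28
/    → 0
0    → 0 0
*    → 0
64   → 0 64
/    → 0
25   → 0 25
3    → 0 25 3
swap → 0 3 25
62   → 0 3 25 62
+    → 0 3 87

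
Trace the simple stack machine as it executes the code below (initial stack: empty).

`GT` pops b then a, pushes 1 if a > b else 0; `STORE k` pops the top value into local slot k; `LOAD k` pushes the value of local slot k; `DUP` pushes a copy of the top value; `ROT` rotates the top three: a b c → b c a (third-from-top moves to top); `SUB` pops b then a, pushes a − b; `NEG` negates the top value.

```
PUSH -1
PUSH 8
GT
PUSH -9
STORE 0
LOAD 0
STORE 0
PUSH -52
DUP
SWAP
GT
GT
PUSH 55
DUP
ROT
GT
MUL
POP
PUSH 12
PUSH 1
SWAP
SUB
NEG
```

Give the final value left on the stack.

PUSH -1  : [-1]
PUSH 8   : [-1, 8]
GT       : [0]
PUSH -9  : [0, -9]
STORE 0  : [0]
LOAD 0   : [0, -9]
STORE 0  : [0]
PUSH -52 : [0, -52]
DUP      : [0, -52, -52]
SWAP     : [0, -52, -52]
GT       : [0, 0]
GT       : [0]
PUSH 55  : [0, 55]
DUP      : [0, 55, 55]
ROT      : [55, 55, 0]
GT       : [55, 1]
MUL      : [55]
POP      : []
PUSH 12  : [12]
PUSH 1   : [12, 1]
SWAP     : [1, 12]
SUB      : [-11]
NEG      : [11]

11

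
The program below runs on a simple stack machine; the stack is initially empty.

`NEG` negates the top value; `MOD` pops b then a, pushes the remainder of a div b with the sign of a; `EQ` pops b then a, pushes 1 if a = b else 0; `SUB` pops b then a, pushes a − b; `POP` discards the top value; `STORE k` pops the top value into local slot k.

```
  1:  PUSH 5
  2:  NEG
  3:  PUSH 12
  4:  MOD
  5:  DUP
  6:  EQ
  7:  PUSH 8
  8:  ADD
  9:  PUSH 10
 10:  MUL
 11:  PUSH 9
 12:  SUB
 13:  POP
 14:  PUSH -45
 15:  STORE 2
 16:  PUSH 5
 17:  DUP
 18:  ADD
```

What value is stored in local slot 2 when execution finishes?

-45

PUSH 5   : 5
NEG      : -5
PUSH 12  : -5 12
MOD      : -5
DUP      : -5 -5
EQ       : 1
PUSH 8   : 1 8
ADD      : 9
PUSH 10  : 9 10
MUL      : 90
PUSH 9   : 90 9
SUB      : 81
POP      : (empty)
PUSH -45 : -45
STORE 2  : (empty)
PUSH 5   : 5
DUP      : 5 5
ADD      : 10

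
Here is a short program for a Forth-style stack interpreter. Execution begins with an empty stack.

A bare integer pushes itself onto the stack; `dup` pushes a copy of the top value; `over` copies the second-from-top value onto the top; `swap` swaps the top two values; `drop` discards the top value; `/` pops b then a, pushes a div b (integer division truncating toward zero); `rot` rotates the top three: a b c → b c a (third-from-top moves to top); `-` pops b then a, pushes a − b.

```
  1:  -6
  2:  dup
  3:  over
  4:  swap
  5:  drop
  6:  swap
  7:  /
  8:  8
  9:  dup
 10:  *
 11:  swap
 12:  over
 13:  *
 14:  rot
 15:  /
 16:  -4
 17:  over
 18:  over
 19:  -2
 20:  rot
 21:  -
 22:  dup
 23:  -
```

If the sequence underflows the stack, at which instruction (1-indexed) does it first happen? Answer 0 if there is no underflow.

14

-6   → -6
dup  → -6 -6
over → -6 -6 -6
swap → -6 -6 -6
drop → -6 -6
swap → -6 -6
/    → 1
8    → 1 8
dup  → 1 8 8
*    → 1 64
swap → 64 1
over → 64 1 64
*    → 64 64
rot  — needs 3 operands, stack has 2 → underflow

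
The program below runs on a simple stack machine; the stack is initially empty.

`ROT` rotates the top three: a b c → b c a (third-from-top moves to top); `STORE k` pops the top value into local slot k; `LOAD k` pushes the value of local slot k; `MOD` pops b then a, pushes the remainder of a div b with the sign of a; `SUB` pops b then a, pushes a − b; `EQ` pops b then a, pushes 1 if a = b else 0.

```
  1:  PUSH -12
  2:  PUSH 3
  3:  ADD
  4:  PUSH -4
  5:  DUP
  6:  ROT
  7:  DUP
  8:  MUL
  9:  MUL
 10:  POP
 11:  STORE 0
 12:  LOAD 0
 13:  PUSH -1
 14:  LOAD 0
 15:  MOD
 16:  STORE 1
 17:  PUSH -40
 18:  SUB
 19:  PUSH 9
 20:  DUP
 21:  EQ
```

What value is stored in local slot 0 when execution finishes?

-4

PUSH -12 -> -12
PUSH 3   -> -12 3
ADD      -> -9
PUSH -4  -> -9 -4
DUP      -> -9 -4 -4
ROT      -> -4 -4 -9
DUP      -> -4 -4 -9 -9
MUL      -> -4 -4 81
MUL      -> -4 -324
POP      -> -4
STORE 0  -> (empty)
LOAD 0   -> -4
PUSH -1  -> -4 -1
LOAD 0   -> -4 -1 -4
MOD      -> -4 -1
STORE 1  -> -4
PUSH -40 -> -4 -40
SUB      -> 36
PUSH 9   -> 36 9
DUP      -> 36 9 9
EQ       -> 36 1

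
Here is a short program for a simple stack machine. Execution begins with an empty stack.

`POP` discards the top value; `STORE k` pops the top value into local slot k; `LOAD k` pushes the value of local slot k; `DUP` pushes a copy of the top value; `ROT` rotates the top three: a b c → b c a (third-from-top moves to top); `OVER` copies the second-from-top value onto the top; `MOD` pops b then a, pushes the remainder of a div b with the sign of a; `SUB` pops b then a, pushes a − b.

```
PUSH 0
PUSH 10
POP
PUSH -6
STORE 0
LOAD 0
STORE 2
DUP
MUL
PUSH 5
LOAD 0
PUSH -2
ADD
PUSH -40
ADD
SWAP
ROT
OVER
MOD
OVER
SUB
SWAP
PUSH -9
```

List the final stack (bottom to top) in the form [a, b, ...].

PUSH 0   -> 0
PUSH 10  -> 0 10
POP      -> 0
PUSH -6  -> 0 -6
STORE 0  -> 0
LOAD 0   -> 0 -6
STORE 2  -> 0
DUP      -> 0 0
MUL      -> 0
PUSH 5   -> 0 5
LOAD 0   -> 0 5 -6
PUSH -2  -> 0 5 -6 -2
ADD      -> 0 5 -8
PUSH -40 -> 0 5 -8 -40
ADD      -> 0 5 -48
SWAP     -> 0 -48 5
ROT      -> -48 5 0
OVER     -> -48 5 0 5
MOD      -> -48 5 0
OVER     -> -48 5 0 5
SUB      -> -48 5 -5
SWAP     -> -48 -5 5
PUSH -9  -> -48 -5 5 -9

[-48, -5, 5, -9]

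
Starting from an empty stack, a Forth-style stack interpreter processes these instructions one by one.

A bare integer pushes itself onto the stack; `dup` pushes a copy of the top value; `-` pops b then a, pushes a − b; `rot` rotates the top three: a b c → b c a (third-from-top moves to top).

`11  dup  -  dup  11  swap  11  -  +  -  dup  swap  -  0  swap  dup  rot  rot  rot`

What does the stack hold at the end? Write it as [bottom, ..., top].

[0, 0, 0]

11   : 11
dup  : 11 11
-    : 0
dup  : 0 0
11   : 0 0 11
swap : 0 11 0
11   : 0 11 0 11
-    : 0 11 -11
+    : 0 0
-    : 0
dup  : 0 0
swap : 0 0
-    : 0
0    : 0 0
swap : 0 0
dup  : 0 0 0
rot  : 0 0 0
rot  : 0 0 0
rot  : 0 0 0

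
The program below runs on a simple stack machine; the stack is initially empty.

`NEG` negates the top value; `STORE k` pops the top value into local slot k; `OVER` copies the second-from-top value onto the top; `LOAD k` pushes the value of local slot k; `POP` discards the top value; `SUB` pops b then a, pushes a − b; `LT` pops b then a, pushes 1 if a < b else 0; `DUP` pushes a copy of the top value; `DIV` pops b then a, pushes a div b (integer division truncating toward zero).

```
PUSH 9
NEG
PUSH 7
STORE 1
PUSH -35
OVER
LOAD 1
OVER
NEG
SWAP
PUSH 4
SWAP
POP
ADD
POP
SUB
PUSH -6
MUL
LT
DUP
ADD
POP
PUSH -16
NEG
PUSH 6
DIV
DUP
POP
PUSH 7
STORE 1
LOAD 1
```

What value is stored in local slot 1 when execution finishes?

PUSH 9   -> [9]
NEG      -> [-9]
PUSH 7   -> [-9, 7]
STORE 1  -> [-9]
PUSH -35 -> [-9, -35]
OVER     -> [-9, -35, -9]
LOAD 1   -> [-9, -35, -9, 7]
OVER     -> [-9, -35, -9, 7, -9]
NEG      -> [-9, -35, -9, 7, 9]
SWAP     -> [-9, -35, -9, 9, 7]
PUSH 4   -> [-9, -35, -9, 9, 7, 4]
SWAP     -> [-9, -35, -9, 9, 4, 7]
POP      -> [-9, -35, -9, 9, 4]
ADD      -> [-9, -35, -9, 13]
POP      -> [-9, -35, -9]
SUB      -> [-9, -26]
PUSH -6  -> [-9, -26, -6]
MUL      -> [-9, 156]
LT       -> [1]
DUP      -> [1, 1]
ADD      -> [2]
POP      -> []
PUSH -16 -> [-16]
NEG      -> [16]
PUSH 6   -> [16, 6]
DIV      -> [2]
DUP      -> [2, 2]
POP      -> [2]
PUSH 7   -> [2, 7]
STORE 1  -> [2]
LOAD 1   -> [2, 7]

7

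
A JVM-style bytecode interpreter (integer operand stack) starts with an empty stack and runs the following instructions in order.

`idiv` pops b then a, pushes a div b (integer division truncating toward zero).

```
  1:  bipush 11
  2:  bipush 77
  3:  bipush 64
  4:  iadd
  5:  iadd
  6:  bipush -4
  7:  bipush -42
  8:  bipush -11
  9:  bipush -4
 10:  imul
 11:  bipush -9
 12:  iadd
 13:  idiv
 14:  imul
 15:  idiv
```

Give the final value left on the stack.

bipush 11  -> [11]
bipush 77  -> [11, 77]
bipush 64  -> [11, 77, 64]
iadd       -> [11, 141]
iadd       -> [152]
bipush -4  -> [152, -4]
bipush -42 -> [152, -4, -42]
bipush -11 -> [152, -4, -42, -11]
bipush -4  -> [152, -4, -42, -11, -4]
imul       -> [152, -4, -42, 44]
bipush -9  -> [152, -4, -42, 44, -9]
iadd       -> [152, -4, -42, 35]
idiv       -> [152, -4, -1]
imul       -> [152, 4]
idiv       -> [38]

38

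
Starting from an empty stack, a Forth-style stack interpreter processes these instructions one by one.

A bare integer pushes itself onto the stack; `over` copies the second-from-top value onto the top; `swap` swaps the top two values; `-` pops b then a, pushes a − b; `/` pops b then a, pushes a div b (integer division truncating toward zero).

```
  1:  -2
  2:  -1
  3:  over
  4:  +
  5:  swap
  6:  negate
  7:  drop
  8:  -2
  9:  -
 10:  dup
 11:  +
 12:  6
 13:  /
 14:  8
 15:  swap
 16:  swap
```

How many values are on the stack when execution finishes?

-2     -> [-2]
-1     -> [-2, -1]
over   -> [-2, -1, -2]
+      -> [-2, -3]
swap   -> [-3, -2]
negate -> [-3, 2]
drop   -> [-3]
-2     -> [-3, -2]
-      -> [-1]
dup    -> [-1, -1]
+      -> [-2]
6      -> [-2, 6]
/      -> [0]
8      -> [0, 8]
swap   -> [8, 0]
swap   -> [0, 8]

2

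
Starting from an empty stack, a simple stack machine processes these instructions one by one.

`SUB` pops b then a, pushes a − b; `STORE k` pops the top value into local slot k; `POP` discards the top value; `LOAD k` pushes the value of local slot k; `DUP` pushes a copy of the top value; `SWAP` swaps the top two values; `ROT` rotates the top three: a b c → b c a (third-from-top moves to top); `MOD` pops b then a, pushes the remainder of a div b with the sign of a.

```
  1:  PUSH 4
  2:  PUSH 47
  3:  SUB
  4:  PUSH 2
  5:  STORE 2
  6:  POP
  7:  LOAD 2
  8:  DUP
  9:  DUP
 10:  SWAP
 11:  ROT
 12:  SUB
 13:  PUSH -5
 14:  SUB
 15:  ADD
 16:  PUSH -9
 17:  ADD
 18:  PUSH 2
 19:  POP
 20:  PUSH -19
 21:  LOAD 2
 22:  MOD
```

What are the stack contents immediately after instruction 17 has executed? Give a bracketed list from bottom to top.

[-2]

PUSH 4   4
PUSH 47  4 47
SUB      -43
PUSH 2   -43 2
STORE 2  -43
POP      (empty)
LOAD 2   2
DUP      2 2
DUP      2 2 2
SWAP     2 2 2
ROT      2 2 2
SUB      2 0
PUSH -5  2 0 -5
SUB      2 5
ADD      7
PUSH -9  7 -9
ADD      -2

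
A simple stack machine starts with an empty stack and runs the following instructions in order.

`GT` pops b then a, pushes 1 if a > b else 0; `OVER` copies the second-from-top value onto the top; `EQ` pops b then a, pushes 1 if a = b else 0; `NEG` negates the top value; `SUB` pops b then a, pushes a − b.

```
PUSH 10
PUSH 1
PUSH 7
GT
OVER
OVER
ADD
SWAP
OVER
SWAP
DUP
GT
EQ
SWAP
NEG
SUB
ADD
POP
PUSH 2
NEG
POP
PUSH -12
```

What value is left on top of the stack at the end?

-12

PUSH 10  → 10
PUSH 1   → 10 1
PUSH 7   → 10 1 7
GT       → 10 0
OVER     → 10 0 10
OVER     → 10 0 10 0
ADD      → 10 0 10
SWAP     → 10 10 0
OVER     → 10 10 0 10
SWAP     → 10 10 10 0
DUP      → 10 10 10 0 0
GT       → 10 10 10 0
EQ       → 10 10 0
SWAP     → 10 0 10
NEG      → 10 0 -10
SUB      → 10 10
ADD      → 20
POP      → (empty)
PUSH 2   → 2
NEG      → -2
POP      → (empty)
PUSH -12 → -12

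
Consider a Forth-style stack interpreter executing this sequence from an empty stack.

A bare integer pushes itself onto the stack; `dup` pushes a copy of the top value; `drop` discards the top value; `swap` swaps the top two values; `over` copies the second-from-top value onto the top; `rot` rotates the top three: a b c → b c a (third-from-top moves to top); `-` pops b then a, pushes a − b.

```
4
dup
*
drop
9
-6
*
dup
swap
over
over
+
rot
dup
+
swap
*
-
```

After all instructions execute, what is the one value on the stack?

4     4
dup   4 4
*     16
drop  (empty)
9     9
-6    9 -6
*     -54
dup   -54 -54
swap  -54 -54
over  -54 -54 -54
over  -54 -54 -54 -54
+     -54 -54 -108
rot   -54 -108 -54
dup   -54 -108 -54 -54
+     -54 -108 -108
swap  -54 -108 -108
*     -54 11664
-     -11718

-11718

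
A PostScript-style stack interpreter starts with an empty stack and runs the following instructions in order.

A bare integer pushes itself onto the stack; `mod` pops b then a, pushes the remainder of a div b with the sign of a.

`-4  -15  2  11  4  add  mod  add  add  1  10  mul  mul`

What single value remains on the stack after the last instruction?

-4  : [-4]
-15 : [-4, -15]
2   : [-4, -15, 2]
11  : [-4, -15, 2, 11]
4   : [-4, -15, 2, 11, 4]
add : [-4, -15, 2, 15]
mod : [-4, -15, 2]
add : [-4, -13]
add : [-17]
1   : [-17, 1]
10  : [-17, 1, 10]
mul : [-17, 10]
mul : [-170]

-170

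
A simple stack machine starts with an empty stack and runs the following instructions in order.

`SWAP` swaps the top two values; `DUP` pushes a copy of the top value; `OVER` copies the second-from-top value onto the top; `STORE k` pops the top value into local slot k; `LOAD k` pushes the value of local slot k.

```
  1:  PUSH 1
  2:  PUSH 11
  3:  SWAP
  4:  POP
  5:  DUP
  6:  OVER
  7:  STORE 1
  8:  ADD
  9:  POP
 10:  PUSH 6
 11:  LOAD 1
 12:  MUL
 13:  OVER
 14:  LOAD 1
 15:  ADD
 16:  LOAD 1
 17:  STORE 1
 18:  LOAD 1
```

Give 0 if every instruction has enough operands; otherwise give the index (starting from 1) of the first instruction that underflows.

13

PUSH 1  : 1
PUSH 11 : 1 11
SWAP    : 11 1
POP     : 11
DUP     : 11 11
OVER    : 11 11 11
STORE 1 : 11 11
ADD     : 22
POP     : (empty)
PUSH 6  : 6
LOAD 1  : 6 11
MUL     : 66
OVER  — needs 2 operands, stack has 1 → underflow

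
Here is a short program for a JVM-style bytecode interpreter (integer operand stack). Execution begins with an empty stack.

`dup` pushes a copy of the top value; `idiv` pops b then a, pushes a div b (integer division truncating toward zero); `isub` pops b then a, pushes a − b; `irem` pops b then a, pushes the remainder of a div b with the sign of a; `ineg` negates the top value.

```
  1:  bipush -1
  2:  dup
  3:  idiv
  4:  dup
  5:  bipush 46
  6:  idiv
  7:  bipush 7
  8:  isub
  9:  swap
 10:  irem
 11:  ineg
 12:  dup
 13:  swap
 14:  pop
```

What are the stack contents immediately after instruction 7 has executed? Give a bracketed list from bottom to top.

[1, 0, 7]

bipush -1 → -1
dup       → -1 -1
idiv      → 1
dup       → 1 1
bipush 46 → 1 1 46
idiv      → 1 0
bipush 7  → 1 0 7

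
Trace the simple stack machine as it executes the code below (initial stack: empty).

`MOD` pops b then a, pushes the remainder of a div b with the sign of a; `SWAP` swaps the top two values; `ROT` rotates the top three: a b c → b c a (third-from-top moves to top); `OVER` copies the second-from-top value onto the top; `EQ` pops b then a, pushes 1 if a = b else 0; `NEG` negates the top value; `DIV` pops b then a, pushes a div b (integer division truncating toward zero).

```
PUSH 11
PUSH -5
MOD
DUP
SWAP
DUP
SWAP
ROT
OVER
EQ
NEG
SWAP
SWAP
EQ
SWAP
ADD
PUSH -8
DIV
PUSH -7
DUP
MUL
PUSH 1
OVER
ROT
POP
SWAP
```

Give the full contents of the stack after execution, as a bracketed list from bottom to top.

[0, 49, 1]

PUSH 11 -> 11
PUSH -5 -> 11 -5
MOD     -> 1
DUP     -> 1 1
SWAP    -> 1 1
DUP     -> 1 1 1
SWAP    -> 1 1 1
ROT     -> 1 1 1
OVER    -> 1 1 1 1
EQ      -> 1 1 1
NEG     -> 1 1 -1
SWAP    -> 1 -1 1
SWAP    -> 1 1 -1
EQ      -> 1 0
SWAP    -> 0 1
ADD     -> 1
PUSH -8 -> 1 -8
DIV     -> 0
PUSH -7 -> 0 -7
DUP     -> 0 -7 -7
MUL     -> 0 49
PUSH 1  -> 0 49 1
OVER    -> 0 49 1 49
ROT     -> 0 1 49 49
POP     -> 0 1 49
SWAP    -> 0 49 1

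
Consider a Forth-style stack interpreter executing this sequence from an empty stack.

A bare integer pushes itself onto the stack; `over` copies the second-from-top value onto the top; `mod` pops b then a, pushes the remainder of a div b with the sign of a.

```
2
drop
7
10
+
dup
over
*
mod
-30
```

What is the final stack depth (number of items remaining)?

2

2    → [2]
drop → []
7    → [7]
10   → [7, 10]
+    → [17]
dup  → [17, 17]
over → [17, 17, 17]
*    → [17, 289]
mod  → [17]
-30  → [17, -30]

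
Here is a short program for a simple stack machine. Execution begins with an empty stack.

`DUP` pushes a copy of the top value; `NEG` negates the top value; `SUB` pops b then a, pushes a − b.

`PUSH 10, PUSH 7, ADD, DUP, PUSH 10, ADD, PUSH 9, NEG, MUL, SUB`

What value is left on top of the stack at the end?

PUSH 10 -> [10]
PUSH 7  -> [10, 7]
ADD     -> [17]
DUP     -> [17, 17]
PUSH 10 -> [17, 17, 10]
ADD     -> [17, 27]
PUSH 9  -> [17, 27, 9]
NEG     -> [17, 27, -9]
MUL     -> [17, -243]
SUB     -> [260]

260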